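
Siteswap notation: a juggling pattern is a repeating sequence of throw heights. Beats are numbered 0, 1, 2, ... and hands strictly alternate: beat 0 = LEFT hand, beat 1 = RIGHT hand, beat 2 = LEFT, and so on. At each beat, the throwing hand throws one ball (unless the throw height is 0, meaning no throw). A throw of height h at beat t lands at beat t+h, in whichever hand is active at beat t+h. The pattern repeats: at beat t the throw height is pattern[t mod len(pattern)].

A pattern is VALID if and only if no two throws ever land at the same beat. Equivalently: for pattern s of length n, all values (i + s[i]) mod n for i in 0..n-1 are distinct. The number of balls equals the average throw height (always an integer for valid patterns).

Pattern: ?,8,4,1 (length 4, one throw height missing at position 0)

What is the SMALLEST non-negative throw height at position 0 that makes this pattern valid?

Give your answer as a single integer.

Answer: 3

Derivation:
i=0: s[i]=? (unknown)
i=1: (1 + 8) mod 4 = 1
i=2: (2 + 4) mod 4 = 2
i=3: (3 + 1) mod 4 = 0
Known residues: [0, 1, 2]; need a permutation of 0..3, so missing residue r = 3
Need (0 + s) mod 4 = 3; smallest s = (3 - 0) mod 4 = 3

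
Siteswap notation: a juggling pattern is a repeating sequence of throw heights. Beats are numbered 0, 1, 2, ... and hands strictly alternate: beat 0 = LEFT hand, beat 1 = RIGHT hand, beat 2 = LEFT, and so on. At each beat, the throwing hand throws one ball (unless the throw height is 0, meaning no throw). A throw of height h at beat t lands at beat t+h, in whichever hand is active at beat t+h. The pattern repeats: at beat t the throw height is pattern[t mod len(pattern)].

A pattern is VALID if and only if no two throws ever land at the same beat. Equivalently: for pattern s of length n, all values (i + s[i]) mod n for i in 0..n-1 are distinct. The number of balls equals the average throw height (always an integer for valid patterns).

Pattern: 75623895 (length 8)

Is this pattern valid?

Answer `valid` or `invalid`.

Answer: invalid

Derivation:
i=0: (i + s[i]) mod n = (0 + 7) mod 8 = 7
i=1: (i + s[i]) mod n = (1 + 5) mod 8 = 6
i=2: (i + s[i]) mod n = (2 + 6) mod 8 = 0
i=3: (i + s[i]) mod n = (3 + 2) mod 8 = 5
i=4: (i + s[i]) mod n = (4 + 3) mod 8 = 7
i=5: (i + s[i]) mod n = (5 + 8) mod 8 = 5
i=6: (i + s[i]) mod n = (6 + 9) mod 8 = 7
i=7: (i + s[i]) mod n = (7 + 5) mod 8 = 4
Residues: [7, 6, 0, 5, 7, 5, 7, 4], distinct: False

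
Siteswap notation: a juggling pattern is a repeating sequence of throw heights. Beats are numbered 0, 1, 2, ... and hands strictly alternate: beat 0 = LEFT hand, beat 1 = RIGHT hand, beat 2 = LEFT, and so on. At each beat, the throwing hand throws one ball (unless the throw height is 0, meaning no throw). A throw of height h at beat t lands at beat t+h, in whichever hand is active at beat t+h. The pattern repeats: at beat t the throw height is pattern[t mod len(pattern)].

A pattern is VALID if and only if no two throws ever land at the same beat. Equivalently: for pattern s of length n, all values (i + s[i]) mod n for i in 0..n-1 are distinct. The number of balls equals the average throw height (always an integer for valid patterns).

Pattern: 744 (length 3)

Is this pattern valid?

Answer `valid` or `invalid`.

i=0: (i + s[i]) mod n = (0 + 7) mod 3 = 1
i=1: (i + s[i]) mod n = (1 + 4) mod 3 = 2
i=2: (i + s[i]) mod n = (2 + 4) mod 3 = 0
Residues: [1, 2, 0], distinct: True

Answer: valid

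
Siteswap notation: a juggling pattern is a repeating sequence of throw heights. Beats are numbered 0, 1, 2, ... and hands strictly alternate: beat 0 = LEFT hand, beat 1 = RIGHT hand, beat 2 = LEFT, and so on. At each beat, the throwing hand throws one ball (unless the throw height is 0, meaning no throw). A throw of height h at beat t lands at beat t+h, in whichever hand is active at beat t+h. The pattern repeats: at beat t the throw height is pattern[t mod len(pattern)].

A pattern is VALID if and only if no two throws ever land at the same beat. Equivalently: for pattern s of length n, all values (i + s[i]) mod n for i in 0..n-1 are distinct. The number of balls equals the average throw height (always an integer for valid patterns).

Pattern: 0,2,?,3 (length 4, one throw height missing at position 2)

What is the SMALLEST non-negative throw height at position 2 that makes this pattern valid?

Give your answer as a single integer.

Answer: 3

Derivation:
i=0: (0 + 0) mod 4 = 0
i=1: (1 + 2) mod 4 = 3
i=2: s[i]=? (unknown)
i=3: (3 + 3) mod 4 = 2
Known residues: [0, 2, 3]; need a permutation of 0..3, so missing residue r = 1
Need (2 + s) mod 4 = 1; smallest s = (1 - 2) mod 4 = 3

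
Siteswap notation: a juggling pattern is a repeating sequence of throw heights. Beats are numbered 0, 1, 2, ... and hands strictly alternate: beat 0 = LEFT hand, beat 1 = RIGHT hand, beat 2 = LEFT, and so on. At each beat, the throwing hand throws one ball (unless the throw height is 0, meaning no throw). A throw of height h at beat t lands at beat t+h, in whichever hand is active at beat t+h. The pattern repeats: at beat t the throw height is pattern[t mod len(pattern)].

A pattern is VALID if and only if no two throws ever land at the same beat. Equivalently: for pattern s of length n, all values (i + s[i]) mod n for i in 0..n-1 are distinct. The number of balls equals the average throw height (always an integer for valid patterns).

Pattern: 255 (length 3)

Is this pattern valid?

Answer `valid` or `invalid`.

i=0: (i + s[i]) mod n = (0 + 2) mod 3 = 2
i=1: (i + s[i]) mod n = (1 + 5) mod 3 = 0
i=2: (i + s[i]) mod n = (2 + 5) mod 3 = 1
Residues: [2, 0, 1], distinct: True

Answer: valid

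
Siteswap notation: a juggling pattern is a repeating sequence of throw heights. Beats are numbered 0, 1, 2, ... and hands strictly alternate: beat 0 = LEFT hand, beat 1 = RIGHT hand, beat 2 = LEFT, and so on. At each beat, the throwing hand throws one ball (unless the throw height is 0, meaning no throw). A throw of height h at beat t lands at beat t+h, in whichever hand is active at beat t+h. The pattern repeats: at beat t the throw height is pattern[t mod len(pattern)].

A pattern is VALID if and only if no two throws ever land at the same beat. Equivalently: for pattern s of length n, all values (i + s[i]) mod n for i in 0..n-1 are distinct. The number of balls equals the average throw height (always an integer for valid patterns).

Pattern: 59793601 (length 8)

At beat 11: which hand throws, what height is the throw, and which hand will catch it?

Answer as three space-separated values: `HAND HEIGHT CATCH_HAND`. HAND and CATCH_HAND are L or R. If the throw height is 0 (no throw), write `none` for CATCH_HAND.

Answer: R 9 L

Derivation:
Beat 11: 11 mod 2 = 1, so hand = R
Throw height = pattern[11 mod 8] = pattern[3] = 9
Lands at beat 11+9=20, 20 mod 2 = 0, so catch hand = L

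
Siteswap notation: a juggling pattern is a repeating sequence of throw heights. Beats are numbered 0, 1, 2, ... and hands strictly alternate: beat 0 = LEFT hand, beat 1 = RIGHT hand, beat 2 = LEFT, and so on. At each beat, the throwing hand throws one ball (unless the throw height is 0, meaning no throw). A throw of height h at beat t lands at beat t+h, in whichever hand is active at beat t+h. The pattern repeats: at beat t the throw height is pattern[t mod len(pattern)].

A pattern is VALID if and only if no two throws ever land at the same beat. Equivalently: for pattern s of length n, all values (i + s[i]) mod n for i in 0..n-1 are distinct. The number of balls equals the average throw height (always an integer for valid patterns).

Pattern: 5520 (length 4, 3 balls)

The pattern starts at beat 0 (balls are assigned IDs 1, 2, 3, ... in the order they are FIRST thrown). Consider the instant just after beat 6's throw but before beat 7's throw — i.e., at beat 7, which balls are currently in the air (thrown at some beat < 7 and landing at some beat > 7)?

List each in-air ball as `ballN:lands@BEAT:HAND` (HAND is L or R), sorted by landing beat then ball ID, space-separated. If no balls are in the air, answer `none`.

Answer: ball2:lands@8:L ball3:lands@9:R ball1:lands@10:L

Derivation:
Beat 0 (L): throw ball1 h=5 -> lands@5:R; in-air after throw: [b1@5:R]
Beat 1 (R): throw ball2 h=5 -> lands@6:L; in-air after throw: [b1@5:R b2@6:L]
Beat 2 (L): throw ball3 h=2 -> lands@4:L; in-air after throw: [b3@4:L b1@5:R b2@6:L]
Beat 4 (L): throw ball3 h=5 -> lands@9:R; in-air after throw: [b1@5:R b2@6:L b3@9:R]
Beat 5 (R): throw ball1 h=5 -> lands@10:L; in-air after throw: [b2@6:L b3@9:R b1@10:L]
Beat 6 (L): throw ball2 h=2 -> lands@8:L; in-air after throw: [b2@8:L b3@9:R b1@10:L]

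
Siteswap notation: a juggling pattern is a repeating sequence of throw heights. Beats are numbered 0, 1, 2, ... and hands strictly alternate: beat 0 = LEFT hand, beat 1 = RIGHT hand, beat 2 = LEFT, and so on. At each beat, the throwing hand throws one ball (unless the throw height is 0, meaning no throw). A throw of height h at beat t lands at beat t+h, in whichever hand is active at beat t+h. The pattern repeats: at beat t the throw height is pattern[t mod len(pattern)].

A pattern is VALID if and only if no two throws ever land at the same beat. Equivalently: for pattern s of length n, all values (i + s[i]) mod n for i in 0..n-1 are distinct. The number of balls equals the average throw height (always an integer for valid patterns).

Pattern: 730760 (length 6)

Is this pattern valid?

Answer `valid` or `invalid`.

i=0: (i + s[i]) mod n = (0 + 7) mod 6 = 1
i=1: (i + s[i]) mod n = (1 + 3) mod 6 = 4
i=2: (i + s[i]) mod n = (2 + 0) mod 6 = 2
i=3: (i + s[i]) mod n = (3 + 7) mod 6 = 4
i=4: (i + s[i]) mod n = (4 + 6) mod 6 = 4
i=5: (i + s[i]) mod n = (5 + 0) mod 6 = 5
Residues: [1, 4, 2, 4, 4, 5], distinct: False

Answer: invalid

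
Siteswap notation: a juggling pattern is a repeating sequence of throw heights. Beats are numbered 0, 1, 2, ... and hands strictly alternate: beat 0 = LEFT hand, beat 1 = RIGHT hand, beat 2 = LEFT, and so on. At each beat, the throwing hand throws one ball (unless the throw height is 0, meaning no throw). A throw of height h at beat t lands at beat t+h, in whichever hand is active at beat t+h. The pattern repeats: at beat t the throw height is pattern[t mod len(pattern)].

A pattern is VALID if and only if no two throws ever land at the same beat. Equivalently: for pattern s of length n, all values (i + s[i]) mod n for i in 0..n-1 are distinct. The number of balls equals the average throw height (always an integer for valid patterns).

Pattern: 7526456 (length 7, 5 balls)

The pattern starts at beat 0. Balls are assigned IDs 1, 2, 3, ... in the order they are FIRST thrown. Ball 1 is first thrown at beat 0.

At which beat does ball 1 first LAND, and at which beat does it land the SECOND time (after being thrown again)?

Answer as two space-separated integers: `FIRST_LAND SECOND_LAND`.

Answer: 7 14

Derivation:
Beat 0 (L): throw ball1 h=7 -> lands@7:R; in-air after throw: [b1@7:R]
Beat 1 (R): throw ball2 h=5 -> lands@6:L; in-air after throw: [b2@6:L b1@7:R]
Beat 2 (L): throw ball3 h=2 -> lands@4:L; in-air after throw: [b3@4:L b2@6:L b1@7:R]
Beat 3 (R): throw ball4 h=6 -> lands@9:R; in-air after throw: [b3@4:L b2@6:L b1@7:R b4@9:R]
Beat 4 (L): throw ball3 h=4 -> lands@8:L; in-air after throw: [b2@6:L b1@7:R b3@8:L b4@9:R]
Beat 5 (R): throw ball5 h=5 -> lands@10:L; in-air after throw: [b2@6:L b1@7:R b3@8:L b4@9:R b5@10:L]
Beat 6 (L): throw ball2 h=6 -> lands@12:L; in-air after throw: [b1@7:R b3@8:L b4@9:R b5@10:L b2@12:L]
Beat 7 (R): throw ball1 h=7 -> lands@14:L; in-air after throw: [b3@8:L b4@9:R b5@10:L b2@12:L b1@14:L]
Beat 8 (L): throw ball3 h=5 -> lands@13:R; in-air after throw: [b4@9:R b5@10:L b2@12:L b3@13:R b1@14:L]
Beat 9 (R): throw ball4 h=2 -> lands@11:R; in-air after throw: [b5@10:L b4@11:R b2@12:L b3@13:R b1@14:L]
Beat 10 (L): throw ball5 h=6 -> lands@16:L; in-air after throw: [b4@11:R b2@12:L b3@13:R b1@14:L b5@16:L]
Beat 11 (R): throw ball4 h=4 -> lands@15:R; in-air after throw: [b2@12:L b3@13:R b1@14:L b4@15:R b5@16:L]
Beat 12 (L): throw ball2 h=5 -> lands@17:R; in-air after throw: [b3@13:R b1@14:L b4@15:R b5@16:L b2@17:R]
Beat 13 (R): throw ball3 h=6 -> lands@19:R; in-air after throw: [b1@14:L b4@15:R b5@16:L b2@17:R b3@19:R]
Beat 14 (L): throw ball1 h=7 -> lands@21:R; in-air after throw: [b4@15:R b5@16:L b2@17:R b3@19:R b1@21:R]
Ball 1: thrown@0 h=7 -> first land @7; rethrown@7 h=7 -> second land @14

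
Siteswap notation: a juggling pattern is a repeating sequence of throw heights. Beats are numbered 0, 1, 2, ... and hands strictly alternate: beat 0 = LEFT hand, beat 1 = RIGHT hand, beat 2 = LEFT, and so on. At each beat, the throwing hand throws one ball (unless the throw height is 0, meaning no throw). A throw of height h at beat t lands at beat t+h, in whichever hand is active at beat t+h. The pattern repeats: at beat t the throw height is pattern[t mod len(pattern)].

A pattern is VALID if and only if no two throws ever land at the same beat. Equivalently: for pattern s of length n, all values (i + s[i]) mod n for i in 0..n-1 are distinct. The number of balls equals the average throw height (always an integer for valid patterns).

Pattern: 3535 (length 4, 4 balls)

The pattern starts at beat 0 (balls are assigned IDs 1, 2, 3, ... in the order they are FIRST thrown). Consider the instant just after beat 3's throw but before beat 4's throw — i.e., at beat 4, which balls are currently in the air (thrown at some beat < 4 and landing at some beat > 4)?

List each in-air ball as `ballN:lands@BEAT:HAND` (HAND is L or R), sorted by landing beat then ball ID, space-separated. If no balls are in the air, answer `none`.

Answer: ball3:lands@5:R ball2:lands@6:L ball1:lands@8:L

Derivation:
Beat 0 (L): throw ball1 h=3 -> lands@3:R; in-air after throw: [b1@3:R]
Beat 1 (R): throw ball2 h=5 -> lands@6:L; in-air after throw: [b1@3:R b2@6:L]
Beat 2 (L): throw ball3 h=3 -> lands@5:R; in-air after throw: [b1@3:R b3@5:R b2@6:L]
Beat 3 (R): throw ball1 h=5 -> lands@8:L; in-air after throw: [b3@5:R b2@6:L b1@8:L]
Beat 4 (L): throw ball4 h=3 -> lands@7:R; in-air after throw: [b3@5:R b2@6:L b4@7:R b1@8:L]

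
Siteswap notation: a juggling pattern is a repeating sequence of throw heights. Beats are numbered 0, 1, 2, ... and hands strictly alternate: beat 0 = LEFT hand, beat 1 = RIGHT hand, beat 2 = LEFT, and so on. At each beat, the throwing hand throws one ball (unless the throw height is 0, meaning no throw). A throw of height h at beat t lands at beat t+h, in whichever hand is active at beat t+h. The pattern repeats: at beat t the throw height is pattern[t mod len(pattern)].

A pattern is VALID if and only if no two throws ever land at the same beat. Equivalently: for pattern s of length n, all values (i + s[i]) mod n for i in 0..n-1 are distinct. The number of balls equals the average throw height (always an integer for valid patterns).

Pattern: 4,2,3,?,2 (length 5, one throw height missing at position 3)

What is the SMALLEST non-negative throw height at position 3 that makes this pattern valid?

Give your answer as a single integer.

i=0: (0 + 4) mod 5 = 4
i=1: (1 + 2) mod 5 = 3
i=2: (2 + 3) mod 5 = 0
i=3: s[i]=? (unknown)
i=4: (4 + 2) mod 5 = 1
Known residues: [0, 1, 3, 4]; need a permutation of 0..4, so missing residue r = 2
Need (3 + s) mod 5 = 2; smallest s = (2 - 3) mod 5 = 4

Answer: 4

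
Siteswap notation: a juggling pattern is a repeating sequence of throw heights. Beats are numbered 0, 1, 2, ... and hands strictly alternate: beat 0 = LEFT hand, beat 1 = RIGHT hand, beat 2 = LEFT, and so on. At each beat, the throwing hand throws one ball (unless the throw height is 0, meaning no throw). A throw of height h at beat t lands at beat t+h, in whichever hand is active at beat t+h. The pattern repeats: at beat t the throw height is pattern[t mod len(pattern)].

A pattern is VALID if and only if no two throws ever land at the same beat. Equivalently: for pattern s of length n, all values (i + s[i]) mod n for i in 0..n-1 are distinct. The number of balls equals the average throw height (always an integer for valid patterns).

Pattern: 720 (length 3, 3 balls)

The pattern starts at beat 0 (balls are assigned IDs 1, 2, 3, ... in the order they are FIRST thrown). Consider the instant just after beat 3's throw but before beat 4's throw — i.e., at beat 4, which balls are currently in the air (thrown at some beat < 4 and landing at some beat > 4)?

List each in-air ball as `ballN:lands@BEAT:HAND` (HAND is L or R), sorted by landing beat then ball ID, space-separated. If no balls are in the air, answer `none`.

Answer: ball1:lands@7:R ball2:lands@10:L

Derivation:
Beat 0 (L): throw ball1 h=7 -> lands@7:R; in-air after throw: [b1@7:R]
Beat 1 (R): throw ball2 h=2 -> lands@3:R; in-air after throw: [b2@3:R b1@7:R]
Beat 3 (R): throw ball2 h=7 -> lands@10:L; in-air after throw: [b1@7:R b2@10:L]
Beat 4 (L): throw ball3 h=2 -> lands@6:L; in-air after throw: [b3@6:L b1@7:R b2@10:L]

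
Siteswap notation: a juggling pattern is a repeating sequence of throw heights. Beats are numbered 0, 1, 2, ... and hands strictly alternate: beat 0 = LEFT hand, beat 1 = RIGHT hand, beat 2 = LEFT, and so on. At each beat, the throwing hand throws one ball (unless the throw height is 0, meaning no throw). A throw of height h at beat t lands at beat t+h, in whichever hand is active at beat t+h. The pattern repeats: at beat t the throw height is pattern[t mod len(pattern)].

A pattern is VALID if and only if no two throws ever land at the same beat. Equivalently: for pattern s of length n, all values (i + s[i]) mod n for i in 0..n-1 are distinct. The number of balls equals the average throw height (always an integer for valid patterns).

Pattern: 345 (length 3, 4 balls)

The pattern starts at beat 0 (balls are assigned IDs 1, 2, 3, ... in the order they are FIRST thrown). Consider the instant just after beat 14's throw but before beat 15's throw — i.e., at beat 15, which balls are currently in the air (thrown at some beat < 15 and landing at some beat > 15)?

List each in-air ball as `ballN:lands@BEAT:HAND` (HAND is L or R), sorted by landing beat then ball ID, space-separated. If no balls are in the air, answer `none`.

Answer: ball3:lands@16:L ball4:lands@17:R ball2:lands@19:R

Derivation:
Beat 0 (L): throw ball1 h=3 -> lands@3:R; in-air after throw: [b1@3:R]
Beat 1 (R): throw ball2 h=4 -> lands@5:R; in-air after throw: [b1@3:R b2@5:R]
Beat 2 (L): throw ball3 h=5 -> lands@7:R; in-air after throw: [b1@3:R b2@5:R b3@7:R]
Beat 3 (R): throw ball1 h=3 -> lands@6:L; in-air after throw: [b2@5:R b1@6:L b3@7:R]
Beat 4 (L): throw ball4 h=4 -> lands@8:L; in-air after throw: [b2@5:R b1@6:L b3@7:R b4@8:L]
Beat 5 (R): throw ball2 h=5 -> lands@10:L; in-air after throw: [b1@6:L b3@7:R b4@8:L b2@10:L]
Beat 6 (L): throw ball1 h=3 -> lands@9:R; in-air after throw: [b3@7:R b4@8:L b1@9:R b2@10:L]
Beat 7 (R): throw ball3 h=4 -> lands@11:R; in-air after throw: [b4@8:L b1@9:R b2@10:L b3@11:R]
Beat 8 (L): throw ball4 h=5 -> lands@13:R; in-air after throw: [b1@9:R b2@10:L b3@11:R b4@13:R]
Beat 9 (R): throw ball1 h=3 -> lands@12:L; in-air after throw: [b2@10:L b3@11:R b1@12:L b4@13:R]
Beat 10 (L): throw ball2 h=4 -> lands@14:L; in-air after throw: [b3@11:R b1@12:L b4@13:R b2@14:L]
Beat 11 (R): throw ball3 h=5 -> lands@16:L; in-air after throw: [b1@12:L b4@13:R b2@14:L b3@16:L]
Beat 12 (L): throw ball1 h=3 -> lands@15:R; in-air after throw: [b4@13:R b2@14:L b1@15:R b3@16:L]
Beat 13 (R): throw ball4 h=4 -> lands@17:R; in-air after throw: [b2@14:L b1@15:R b3@16:L b4@17:R]
Beat 14 (L): throw ball2 h=5 -> lands@19:R; in-air after throw: [b1@15:R b3@16:L b4@17:R b2@19:R]
Beat 15 (R): throw ball1 h=3 -> lands@18:L; in-air after throw: [b3@16:L b4@17:R b1@18:L b2@19:R]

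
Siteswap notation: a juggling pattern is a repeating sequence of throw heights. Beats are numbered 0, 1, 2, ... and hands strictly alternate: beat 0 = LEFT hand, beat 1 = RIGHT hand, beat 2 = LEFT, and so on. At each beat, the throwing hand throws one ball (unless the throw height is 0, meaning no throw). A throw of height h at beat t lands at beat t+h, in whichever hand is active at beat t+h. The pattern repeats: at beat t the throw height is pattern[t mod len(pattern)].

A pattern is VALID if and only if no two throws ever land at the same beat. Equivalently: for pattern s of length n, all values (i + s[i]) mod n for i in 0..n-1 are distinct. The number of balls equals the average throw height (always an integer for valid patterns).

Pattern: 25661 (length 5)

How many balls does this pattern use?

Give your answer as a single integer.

Answer: 4

Derivation:
Pattern = [2, 5, 6, 6, 1], length n = 5
  position 0: throw height = 2, running sum = 2
  position 1: throw height = 5, running sum = 7
  position 2: throw height = 6, running sum = 13
  position 3: throw height = 6, running sum = 19
  position 4: throw height = 1, running sum = 20
Total sum = 20; balls = sum / n = 20 / 5 = 4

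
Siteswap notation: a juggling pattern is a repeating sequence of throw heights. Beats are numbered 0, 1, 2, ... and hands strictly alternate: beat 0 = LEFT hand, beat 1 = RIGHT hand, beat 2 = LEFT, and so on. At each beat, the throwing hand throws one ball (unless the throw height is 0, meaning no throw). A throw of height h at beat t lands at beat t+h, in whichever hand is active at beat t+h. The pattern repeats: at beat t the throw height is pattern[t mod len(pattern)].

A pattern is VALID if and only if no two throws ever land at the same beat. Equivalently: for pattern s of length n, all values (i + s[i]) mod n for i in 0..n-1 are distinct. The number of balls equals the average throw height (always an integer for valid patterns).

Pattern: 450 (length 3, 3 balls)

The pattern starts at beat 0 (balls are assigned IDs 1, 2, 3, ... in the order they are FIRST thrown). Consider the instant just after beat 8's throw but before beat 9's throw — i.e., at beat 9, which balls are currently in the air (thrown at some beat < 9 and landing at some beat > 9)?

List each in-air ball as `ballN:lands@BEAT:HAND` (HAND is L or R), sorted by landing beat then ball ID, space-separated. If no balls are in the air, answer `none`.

Beat 0 (L): throw ball1 h=4 -> lands@4:L; in-air after throw: [b1@4:L]
Beat 1 (R): throw ball2 h=5 -> lands@6:L; in-air after throw: [b1@4:L b2@6:L]
Beat 3 (R): throw ball3 h=4 -> lands@7:R; in-air after throw: [b1@4:L b2@6:L b3@7:R]
Beat 4 (L): throw ball1 h=5 -> lands@9:R; in-air after throw: [b2@6:L b3@7:R b1@9:R]
Beat 6 (L): throw ball2 h=4 -> lands@10:L; in-air after throw: [b3@7:R b1@9:R b2@10:L]
Beat 7 (R): throw ball3 h=5 -> lands@12:L; in-air after throw: [b1@9:R b2@10:L b3@12:L]
Beat 9 (R): throw ball1 h=4 -> lands@13:R; in-air after throw: [b2@10:L b3@12:L b1@13:R]

Answer: ball2:lands@10:L ball3:lands@12:L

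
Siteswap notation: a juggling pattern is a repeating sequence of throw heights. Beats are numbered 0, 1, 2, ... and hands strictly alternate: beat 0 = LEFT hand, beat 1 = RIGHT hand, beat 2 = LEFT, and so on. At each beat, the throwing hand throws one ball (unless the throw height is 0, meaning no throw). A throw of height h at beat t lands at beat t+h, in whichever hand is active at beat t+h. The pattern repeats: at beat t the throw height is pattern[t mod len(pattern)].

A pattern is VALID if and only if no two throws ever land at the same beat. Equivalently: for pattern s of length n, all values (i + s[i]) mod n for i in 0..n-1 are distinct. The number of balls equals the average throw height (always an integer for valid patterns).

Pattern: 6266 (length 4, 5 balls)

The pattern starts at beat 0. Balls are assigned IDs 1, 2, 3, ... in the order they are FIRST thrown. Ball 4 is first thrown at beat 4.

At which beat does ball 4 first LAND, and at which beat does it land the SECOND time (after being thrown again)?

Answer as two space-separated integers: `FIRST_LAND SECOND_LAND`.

Beat 0 (L): throw ball1 h=6 -> lands@6:L; in-air after throw: [b1@6:L]
Beat 1 (R): throw ball2 h=2 -> lands@3:R; in-air after throw: [b2@3:R b1@6:L]
Beat 2 (L): throw ball3 h=6 -> lands@8:L; in-air after throw: [b2@3:R b1@6:L b3@8:L]
Beat 3 (R): throw ball2 h=6 -> lands@9:R; in-air after throw: [b1@6:L b3@8:L b2@9:R]
Beat 4 (L): throw ball4 h=6 -> lands@10:L; in-air after throw: [b1@6:L b3@8:L b2@9:R b4@10:L]
Beat 5 (R): throw ball5 h=2 -> lands@7:R; in-air after throw: [b1@6:L b5@7:R b3@8:L b2@9:R b4@10:L]
Beat 6 (L): throw ball1 h=6 -> lands@12:L; in-air after throw: [b5@7:R b3@8:L b2@9:R b4@10:L b1@12:L]
Beat 7 (R): throw ball5 h=6 -> lands@13:R; in-air after throw: [b3@8:L b2@9:R b4@10:L b1@12:L b5@13:R]
Beat 8 (L): throw ball3 h=6 -> lands@14:L; in-air after throw: [b2@9:R b4@10:L b1@12:L b5@13:R b3@14:L]
Beat 9 (R): throw ball2 h=2 -> lands@11:R; in-air after throw: [b4@10:L b2@11:R b1@12:L b5@13:R b3@14:L]
Beat 10 (L): throw ball4 h=6 -> lands@16:L; in-air after throw: [b2@11:R b1@12:L b5@13:R b3@14:L b4@16:L]
Beat 11 (R): throw ball2 h=6 -> lands@17:R; in-air after throw: [b1@12:L b5@13:R b3@14:L b4@16:L b2@17:R]
Beat 12 (L): throw ball1 h=6 -> lands@18:L; in-air after throw: [b5@13:R b3@14:L b4@16:L b2@17:R b1@18:L]
Beat 13 (R): throw ball5 h=2 -> lands@15:R; in-air after throw: [b3@14:L b5@15:R b4@16:L b2@17:R b1@18:L]
Beat 14 (L): throw ball3 h=6 -> lands@20:L; in-air after throw: [b5@15:R b4@16:L b2@17:R b1@18:L b3@20:L]
Beat 15 (R): throw ball5 h=6 -> lands@21:R; in-air after throw: [b4@16:L b2@17:R b1@18:L b3@20:L b5@21:R]
Ball 4: thrown@4 h=6 -> first land @10; rethrown@10 h=6 -> second land @16

Answer: 10 16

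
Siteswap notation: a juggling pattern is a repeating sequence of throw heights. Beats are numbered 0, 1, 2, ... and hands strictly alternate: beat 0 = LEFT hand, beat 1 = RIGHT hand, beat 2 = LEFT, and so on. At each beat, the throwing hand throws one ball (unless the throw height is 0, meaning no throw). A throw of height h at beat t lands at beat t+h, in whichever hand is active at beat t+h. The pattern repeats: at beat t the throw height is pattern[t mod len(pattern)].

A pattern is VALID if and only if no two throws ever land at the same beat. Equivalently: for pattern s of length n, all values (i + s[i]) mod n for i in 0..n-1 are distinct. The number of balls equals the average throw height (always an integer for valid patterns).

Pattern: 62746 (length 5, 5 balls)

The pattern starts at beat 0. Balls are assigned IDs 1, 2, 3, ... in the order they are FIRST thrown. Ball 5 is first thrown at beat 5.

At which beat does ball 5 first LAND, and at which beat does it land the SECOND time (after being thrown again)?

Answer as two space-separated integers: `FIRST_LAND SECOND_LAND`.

Answer: 11 13

Derivation:
Beat 0 (L): throw ball1 h=6 -> lands@6:L; in-air after throw: [b1@6:L]
Beat 1 (R): throw ball2 h=2 -> lands@3:R; in-air after throw: [b2@3:R b1@6:L]
Beat 2 (L): throw ball3 h=7 -> lands@9:R; in-air after throw: [b2@3:R b1@6:L b3@9:R]
Beat 3 (R): throw ball2 h=4 -> lands@7:R; in-air after throw: [b1@6:L b2@7:R b3@9:R]
Beat 4 (L): throw ball4 h=6 -> lands@10:L; in-air after throw: [b1@6:L b2@7:R b3@9:R b4@10:L]
Beat 5 (R): throw ball5 h=6 -> lands@11:R; in-air after throw: [b1@6:L b2@7:R b3@9:R b4@10:L b5@11:R]
Beat 6 (L): throw ball1 h=2 -> lands@8:L; in-air after throw: [b2@7:R b1@8:L b3@9:R b4@10:L b5@11:R]
Beat 7 (R): throw ball2 h=7 -> lands@14:L; in-air after throw: [b1@8:L b3@9:R b4@10:L b5@11:R b2@14:L]
Beat 8 (L): throw ball1 h=4 -> lands@12:L; in-air after throw: [b3@9:R b4@10:L b5@11:R b1@12:L b2@14:L]
Beat 9 (R): throw ball3 h=6 -> lands@15:R; in-air after throw: [b4@10:L b5@11:R b1@12:L b2@14:L b3@15:R]
Beat 10 (L): throw ball4 h=6 -> lands@16:L; in-air after throw: [b5@11:R b1@12:L b2@14:L b3@15:R b4@16:L]
Beat 11 (R): throw ball5 h=2 -> lands@13:R; in-air after throw: [b1@12:L b5@13:R b2@14:L b3@15:R b4@16:L]
Beat 12 (L): throw ball1 h=7 -> lands@19:R; in-air after throw: [b5@13:R b2@14:L b3@15:R b4@16:L b1@19:R]
Beat 13 (R): throw ball5 h=4 -> lands@17:R; in-air after throw: [b2@14:L b3@15:R b4@16:L b5@17:R b1@19:R]
Ball 5: thrown@5 h=6 -> first land @11; rethrown@11 h=2 -> second land @13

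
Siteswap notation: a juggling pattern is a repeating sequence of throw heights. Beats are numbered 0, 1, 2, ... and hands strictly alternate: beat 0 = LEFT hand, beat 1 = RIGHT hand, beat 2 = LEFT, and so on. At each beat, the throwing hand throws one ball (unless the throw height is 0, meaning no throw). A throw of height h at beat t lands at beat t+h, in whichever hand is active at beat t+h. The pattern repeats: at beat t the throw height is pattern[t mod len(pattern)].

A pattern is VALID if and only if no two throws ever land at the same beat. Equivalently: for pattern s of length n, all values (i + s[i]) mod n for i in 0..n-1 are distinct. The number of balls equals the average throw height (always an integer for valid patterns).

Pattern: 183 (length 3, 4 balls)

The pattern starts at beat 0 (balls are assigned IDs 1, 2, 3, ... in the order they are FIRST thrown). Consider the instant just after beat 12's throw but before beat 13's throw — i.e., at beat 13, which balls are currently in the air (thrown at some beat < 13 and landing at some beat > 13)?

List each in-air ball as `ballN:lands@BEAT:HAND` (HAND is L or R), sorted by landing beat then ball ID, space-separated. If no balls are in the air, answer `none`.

Beat 0 (L): throw ball1 h=1 -> lands@1:R; in-air after throw: [b1@1:R]
Beat 1 (R): throw ball1 h=8 -> lands@9:R; in-air after throw: [b1@9:R]
Beat 2 (L): throw ball2 h=3 -> lands@5:R; in-air after throw: [b2@5:R b1@9:R]
Beat 3 (R): throw ball3 h=1 -> lands@4:L; in-air after throw: [b3@4:L b2@5:R b1@9:R]
Beat 4 (L): throw ball3 h=8 -> lands@12:L; in-air after throw: [b2@5:R b1@9:R b3@12:L]
Beat 5 (R): throw ball2 h=3 -> lands@8:L; in-air after throw: [b2@8:L b1@9:R b3@12:L]
Beat 6 (L): throw ball4 h=1 -> lands@7:R; in-air after throw: [b4@7:R b2@8:L b1@9:R b3@12:L]
Beat 7 (R): throw ball4 h=8 -> lands@15:R; in-air after throw: [b2@8:L b1@9:R b3@12:L b4@15:R]
Beat 8 (L): throw ball2 h=3 -> lands@11:R; in-air after throw: [b1@9:R b2@11:R b3@12:L b4@15:R]
Beat 9 (R): throw ball1 h=1 -> lands@10:L; in-air after throw: [b1@10:L b2@11:R b3@12:L b4@15:R]
Beat 10 (L): throw ball1 h=8 -> lands@18:L; in-air after throw: [b2@11:R b3@12:L b4@15:R b1@18:L]
Beat 11 (R): throw ball2 h=3 -> lands@14:L; in-air after throw: [b3@12:L b2@14:L b4@15:R b1@18:L]
Beat 12 (L): throw ball3 h=1 -> lands@13:R; in-air after throw: [b3@13:R b2@14:L b4@15:R b1@18:L]
Beat 13 (R): throw ball3 h=8 -> lands@21:R; in-air after throw: [b2@14:L b4@15:R b1@18:L b3@21:R]

Answer: ball2:lands@14:L ball4:lands@15:R ball1:lands@18:L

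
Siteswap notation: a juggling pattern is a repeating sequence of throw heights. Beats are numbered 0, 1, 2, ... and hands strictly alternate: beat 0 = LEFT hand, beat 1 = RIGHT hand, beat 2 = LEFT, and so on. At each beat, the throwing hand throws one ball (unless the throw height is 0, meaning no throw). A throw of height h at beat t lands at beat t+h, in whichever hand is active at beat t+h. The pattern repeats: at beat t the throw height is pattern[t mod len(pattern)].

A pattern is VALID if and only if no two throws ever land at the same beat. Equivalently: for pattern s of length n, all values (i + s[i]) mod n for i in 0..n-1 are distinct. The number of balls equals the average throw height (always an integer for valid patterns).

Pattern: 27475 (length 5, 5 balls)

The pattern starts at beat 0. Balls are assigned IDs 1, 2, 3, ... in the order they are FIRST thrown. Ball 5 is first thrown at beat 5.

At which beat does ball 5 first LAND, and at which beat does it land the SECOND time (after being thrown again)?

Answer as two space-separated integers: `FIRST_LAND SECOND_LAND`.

Beat 0 (L): throw ball1 h=2 -> lands@2:L; in-air after throw: [b1@2:L]
Beat 1 (R): throw ball2 h=7 -> lands@8:L; in-air after throw: [b1@2:L b2@8:L]
Beat 2 (L): throw ball1 h=4 -> lands@6:L; in-air after throw: [b1@6:L b2@8:L]
Beat 3 (R): throw ball3 h=7 -> lands@10:L; in-air after throw: [b1@6:L b2@8:L b3@10:L]
Beat 4 (L): throw ball4 h=5 -> lands@9:R; in-air after throw: [b1@6:L b2@8:L b4@9:R b3@10:L]
Beat 5 (R): throw ball5 h=2 -> lands@7:R; in-air after throw: [b1@6:L b5@7:R b2@8:L b4@9:R b3@10:L]
Beat 6 (L): throw ball1 h=7 -> lands@13:R; in-air after throw: [b5@7:R b2@8:L b4@9:R b3@10:L b1@13:R]
Beat 7 (R): throw ball5 h=4 -> lands@11:R; in-air after throw: [b2@8:L b4@9:R b3@10:L b5@11:R b1@13:R]
Beat 8 (L): throw ball2 h=7 -> lands@15:R; in-air after throw: [b4@9:R b3@10:L b5@11:R b1@13:R b2@15:R]
Beat 9 (R): throw ball4 h=5 -> lands@14:L; in-air after throw: [b3@10:L b5@11:R b1@13:R b4@14:L b2@15:R]
Beat 10 (L): throw ball3 h=2 -> lands@12:L; in-air after throw: [b5@11:R b3@12:L b1@13:R b4@14:L b2@15:R]
Beat 11 (R): throw ball5 h=7 -> lands@18:L; in-air after throw: [b3@12:L b1@13:R b4@14:L b2@15:R b5@18:L]
Ball 5: thrown@5 h=2 -> first land @7; rethrown@7 h=4 -> second land @11

Answer: 7 11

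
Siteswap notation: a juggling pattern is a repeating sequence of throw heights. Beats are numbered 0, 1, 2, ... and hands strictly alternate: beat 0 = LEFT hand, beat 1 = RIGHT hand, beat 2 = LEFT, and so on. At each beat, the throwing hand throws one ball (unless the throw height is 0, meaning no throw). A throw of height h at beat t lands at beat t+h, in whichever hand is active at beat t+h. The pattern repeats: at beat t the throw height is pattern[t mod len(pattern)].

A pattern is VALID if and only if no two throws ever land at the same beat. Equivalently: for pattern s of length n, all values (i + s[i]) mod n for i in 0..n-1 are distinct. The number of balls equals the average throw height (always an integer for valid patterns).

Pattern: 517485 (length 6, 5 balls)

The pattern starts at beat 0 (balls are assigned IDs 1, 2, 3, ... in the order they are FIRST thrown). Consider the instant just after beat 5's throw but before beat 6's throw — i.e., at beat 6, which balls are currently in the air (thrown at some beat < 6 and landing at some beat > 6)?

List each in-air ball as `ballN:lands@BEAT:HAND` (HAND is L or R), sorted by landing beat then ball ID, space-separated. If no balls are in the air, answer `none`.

Answer: ball3:lands@7:R ball2:lands@9:R ball1:lands@10:L ball4:lands@12:L

Derivation:
Beat 0 (L): throw ball1 h=5 -> lands@5:R; in-air after throw: [b1@5:R]
Beat 1 (R): throw ball2 h=1 -> lands@2:L; in-air after throw: [b2@2:L b1@5:R]
Beat 2 (L): throw ball2 h=7 -> lands@9:R; in-air after throw: [b1@5:R b2@9:R]
Beat 3 (R): throw ball3 h=4 -> lands@7:R; in-air after throw: [b1@5:R b3@7:R b2@9:R]
Beat 4 (L): throw ball4 h=8 -> lands@12:L; in-air after throw: [b1@5:R b3@7:R b2@9:R b4@12:L]
Beat 5 (R): throw ball1 h=5 -> lands@10:L; in-air after throw: [b3@7:R b2@9:R b1@10:L b4@12:L]
Beat 6 (L): throw ball5 h=5 -> lands@11:R; in-air after throw: [b3@7:R b2@9:R b1@10:L b5@11:R b4@12:L]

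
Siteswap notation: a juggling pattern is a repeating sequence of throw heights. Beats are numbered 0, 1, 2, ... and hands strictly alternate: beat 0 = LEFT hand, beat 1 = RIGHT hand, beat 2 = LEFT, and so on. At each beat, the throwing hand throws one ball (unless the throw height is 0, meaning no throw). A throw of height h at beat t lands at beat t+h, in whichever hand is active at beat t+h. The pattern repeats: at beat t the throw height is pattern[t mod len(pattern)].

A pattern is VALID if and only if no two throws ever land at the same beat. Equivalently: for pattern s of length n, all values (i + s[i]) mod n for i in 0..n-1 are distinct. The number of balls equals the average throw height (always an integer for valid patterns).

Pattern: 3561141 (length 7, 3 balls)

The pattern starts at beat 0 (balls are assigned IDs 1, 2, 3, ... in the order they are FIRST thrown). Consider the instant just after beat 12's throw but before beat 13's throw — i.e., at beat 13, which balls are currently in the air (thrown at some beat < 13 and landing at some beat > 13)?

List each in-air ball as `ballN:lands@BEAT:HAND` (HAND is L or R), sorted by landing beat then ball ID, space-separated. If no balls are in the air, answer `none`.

Answer: ball1:lands@15:R ball2:lands@16:L

Derivation:
Beat 0 (L): throw ball1 h=3 -> lands@3:R; in-air after throw: [b1@3:R]
Beat 1 (R): throw ball2 h=5 -> lands@6:L; in-air after throw: [b1@3:R b2@6:L]
Beat 2 (L): throw ball3 h=6 -> lands@8:L; in-air after throw: [b1@3:R b2@6:L b3@8:L]
Beat 3 (R): throw ball1 h=1 -> lands@4:L; in-air after throw: [b1@4:L b2@6:L b3@8:L]
Beat 4 (L): throw ball1 h=1 -> lands@5:R; in-air after throw: [b1@5:R b2@6:L b3@8:L]
Beat 5 (R): throw ball1 h=4 -> lands@9:R; in-air after throw: [b2@6:L b3@8:L b1@9:R]
Beat 6 (L): throw ball2 h=1 -> lands@7:R; in-air after throw: [b2@7:R b3@8:L b1@9:R]
Beat 7 (R): throw ball2 h=3 -> lands@10:L; in-air after throw: [b3@8:L b1@9:R b2@10:L]
Beat 8 (L): throw ball3 h=5 -> lands@13:R; in-air after throw: [b1@9:R b2@10:L b3@13:R]
Beat 9 (R): throw ball1 h=6 -> lands@15:R; in-air after throw: [b2@10:L b3@13:R b1@15:R]
Beat 10 (L): throw ball2 h=1 -> lands@11:R; in-air after throw: [b2@11:R b3@13:R b1@15:R]
Beat 11 (R): throw ball2 h=1 -> lands@12:L; in-air after throw: [b2@12:L b3@13:R b1@15:R]
Beat 12 (L): throw ball2 h=4 -> lands@16:L; in-air after throw: [b3@13:R b1@15:R b2@16:L]
Beat 13 (R): throw ball3 h=1 -> lands@14:L; in-air after throw: [b3@14:L b1@15:R b2@16:L]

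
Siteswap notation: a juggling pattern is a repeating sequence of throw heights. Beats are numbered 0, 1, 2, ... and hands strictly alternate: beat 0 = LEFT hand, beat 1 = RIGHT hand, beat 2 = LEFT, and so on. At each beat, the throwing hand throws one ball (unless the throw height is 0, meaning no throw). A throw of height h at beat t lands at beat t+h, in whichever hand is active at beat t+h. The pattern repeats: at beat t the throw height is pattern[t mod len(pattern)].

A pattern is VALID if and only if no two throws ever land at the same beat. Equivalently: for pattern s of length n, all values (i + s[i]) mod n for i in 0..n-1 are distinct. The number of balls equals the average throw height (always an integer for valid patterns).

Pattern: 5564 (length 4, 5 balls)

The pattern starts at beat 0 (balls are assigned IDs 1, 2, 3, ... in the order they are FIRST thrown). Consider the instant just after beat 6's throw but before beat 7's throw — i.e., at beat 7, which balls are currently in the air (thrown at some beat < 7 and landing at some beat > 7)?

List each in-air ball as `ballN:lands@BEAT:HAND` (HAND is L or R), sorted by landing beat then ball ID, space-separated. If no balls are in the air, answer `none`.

Answer: ball3:lands@8:L ball5:lands@9:R ball1:lands@10:L ball2:lands@12:L

Derivation:
Beat 0 (L): throw ball1 h=5 -> lands@5:R; in-air after throw: [b1@5:R]
Beat 1 (R): throw ball2 h=5 -> lands@6:L; in-air after throw: [b1@5:R b2@6:L]
Beat 2 (L): throw ball3 h=6 -> lands@8:L; in-air after throw: [b1@5:R b2@6:L b3@8:L]
Beat 3 (R): throw ball4 h=4 -> lands@7:R; in-air after throw: [b1@5:R b2@6:L b4@7:R b3@8:L]
Beat 4 (L): throw ball5 h=5 -> lands@9:R; in-air after throw: [b1@5:R b2@6:L b4@7:R b3@8:L b5@9:R]
Beat 5 (R): throw ball1 h=5 -> lands@10:L; in-air after throw: [b2@6:L b4@7:R b3@8:L b5@9:R b1@10:L]
Beat 6 (L): throw ball2 h=6 -> lands@12:L; in-air after throw: [b4@7:R b3@8:L b5@9:R b1@10:L b2@12:L]
Beat 7 (R): throw ball4 h=4 -> lands@11:R; in-air after throw: [b3@8:L b5@9:R b1@10:L b4@11:R b2@12:L]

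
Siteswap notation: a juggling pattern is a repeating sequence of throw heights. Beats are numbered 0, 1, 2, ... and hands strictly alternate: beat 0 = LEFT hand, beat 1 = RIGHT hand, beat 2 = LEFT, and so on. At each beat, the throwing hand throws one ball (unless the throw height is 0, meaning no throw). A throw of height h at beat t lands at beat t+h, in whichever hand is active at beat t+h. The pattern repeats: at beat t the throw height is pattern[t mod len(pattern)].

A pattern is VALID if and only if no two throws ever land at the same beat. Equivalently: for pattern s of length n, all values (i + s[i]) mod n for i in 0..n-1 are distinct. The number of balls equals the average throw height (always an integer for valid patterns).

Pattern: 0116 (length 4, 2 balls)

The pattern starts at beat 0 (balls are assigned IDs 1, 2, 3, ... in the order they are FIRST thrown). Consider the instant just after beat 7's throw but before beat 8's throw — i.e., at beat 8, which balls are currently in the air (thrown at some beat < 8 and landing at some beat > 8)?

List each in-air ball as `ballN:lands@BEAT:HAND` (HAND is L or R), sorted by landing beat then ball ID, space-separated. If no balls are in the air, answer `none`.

Beat 1 (R): throw ball1 h=1 -> lands@2:L; in-air after throw: [b1@2:L]
Beat 2 (L): throw ball1 h=1 -> lands@3:R; in-air after throw: [b1@3:R]
Beat 3 (R): throw ball1 h=6 -> lands@9:R; in-air after throw: [b1@9:R]
Beat 5 (R): throw ball2 h=1 -> lands@6:L; in-air after throw: [b2@6:L b1@9:R]
Beat 6 (L): throw ball2 h=1 -> lands@7:R; in-air after throw: [b2@7:R b1@9:R]
Beat 7 (R): throw ball2 h=6 -> lands@13:R; in-air after throw: [b1@9:R b2@13:R]

Answer: ball1:lands@9:R ball2:lands@13:R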